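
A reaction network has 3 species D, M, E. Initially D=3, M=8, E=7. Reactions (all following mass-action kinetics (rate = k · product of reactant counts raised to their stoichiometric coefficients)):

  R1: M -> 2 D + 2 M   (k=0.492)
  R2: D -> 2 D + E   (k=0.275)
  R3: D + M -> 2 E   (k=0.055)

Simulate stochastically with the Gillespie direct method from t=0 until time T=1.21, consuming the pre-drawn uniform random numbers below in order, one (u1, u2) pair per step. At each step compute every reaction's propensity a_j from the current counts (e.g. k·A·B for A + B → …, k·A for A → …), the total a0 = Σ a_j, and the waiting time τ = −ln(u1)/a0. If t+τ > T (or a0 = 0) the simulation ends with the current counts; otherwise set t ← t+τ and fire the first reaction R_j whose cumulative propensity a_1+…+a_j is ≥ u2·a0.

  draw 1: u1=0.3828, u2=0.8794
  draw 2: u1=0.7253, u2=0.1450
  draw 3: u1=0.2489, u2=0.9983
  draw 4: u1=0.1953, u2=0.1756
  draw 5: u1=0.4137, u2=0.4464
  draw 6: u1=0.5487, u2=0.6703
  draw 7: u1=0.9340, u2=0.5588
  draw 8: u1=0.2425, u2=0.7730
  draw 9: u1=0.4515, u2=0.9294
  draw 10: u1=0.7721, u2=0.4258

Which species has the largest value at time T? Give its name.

Dominant species at T: E

t=0.000: D=3 M=8 E=7
Draw 1: a1=3.936, a2=0.825, a3=1.320, a0=6.081; τ=−ln(0.3828)/6.081=0.158 → t=0.158; u2·a0=0.8794·6.081=5.348; a1+a2=4.761 < 5.348 ≤ a1+…+a3=6.081 → R3 fires; D=2 M=7 E=9
Draw 2: a1=3.444, a2=0.550, a3=0.770, a0=4.764; τ=−ln(0.7253)/4.764=0.067 → t=0.225; u2·a0=0.1450·4.764=0.691 ≤ a1=3.444 → R1 fires; D=4 M=8 E=9
Draw 3: a1=3.936, a2=1.100, a3=1.760, a0=6.796; τ=−ln(0.2489)/6.796=0.205 → t=0.430; u2·a0=0.9983·6.796=6.784; a1+a2=5.036 < 6.784 ≤ a1+…+a3=6.796 → R3 fires; D=3 M=7 E=11
Draw 4: a1=3.444, a2=0.825, a3=1.155, a0=5.424; τ=−ln(0.1953)/5.424=0.301 → t=0.731; u2·a0=0.1756·5.424=0.952 ≤ a1=3.444 → R1 fires; D=5 M=8 E=11
Draw 5: a1=3.936, a2=1.375, a3=2.200, a0=7.511; τ=−ln(0.4137)/7.511=0.118 → t=0.849; u2·a0=0.4464·7.511=3.353 ≤ a1=3.936 → R1 fires; D=7 M=9 E=11
Draw 6: a1=4.428, a2=1.925, a3=3.465, a0=9.818; τ=−ln(0.5487)/9.818=0.061 → t=0.910; u2·a0=0.6703·9.818=6.581; a1+a2=6.353 < 6.581 ≤ a1+…+a3=9.818 → R3 fires; D=6 M=8 E=13
Draw 7: a1=3.936, a2=1.650, a3=2.640, a0=8.226; τ=−ln(0.9340)/8.226=0.008 → t=0.918; u2·a0=0.5588·8.226=4.597; a1=3.936 < 4.597 ≤ a1+a2=5.586 → R2 fires; D=7 M=8 E=14
Draw 8: a1=3.936, a2=1.925, a3=3.080, a0=8.941; τ=−ln(0.2425)/8.941=0.158 → t=1.076; u2·a0=0.7730·8.941=6.911; a1+a2=5.861 < 6.911 ≤ a1+…+a3=8.941 → R3 fires; D=6 M=7 E=16
Draw 9: a1=3.444, a2=1.650, a3=2.310, a0=7.404; τ=−ln(0.4515)/7.404=0.107 → t=1.184; u2·a0=0.9294·7.404=6.881; a1+a2=5.094 < 6.881 ≤ a1+…+a3=7.404 → R3 fires; D=5 M=6 E=18
Draw 10: a1=2.952, a2=1.375, a3=1.650, a0=5.977; τ=−ln(0.7721)/5.977=0.043 → t=1.227 > T=1.21: stop.
At T=1.21: D=5 M=6 E=18; the largest is E.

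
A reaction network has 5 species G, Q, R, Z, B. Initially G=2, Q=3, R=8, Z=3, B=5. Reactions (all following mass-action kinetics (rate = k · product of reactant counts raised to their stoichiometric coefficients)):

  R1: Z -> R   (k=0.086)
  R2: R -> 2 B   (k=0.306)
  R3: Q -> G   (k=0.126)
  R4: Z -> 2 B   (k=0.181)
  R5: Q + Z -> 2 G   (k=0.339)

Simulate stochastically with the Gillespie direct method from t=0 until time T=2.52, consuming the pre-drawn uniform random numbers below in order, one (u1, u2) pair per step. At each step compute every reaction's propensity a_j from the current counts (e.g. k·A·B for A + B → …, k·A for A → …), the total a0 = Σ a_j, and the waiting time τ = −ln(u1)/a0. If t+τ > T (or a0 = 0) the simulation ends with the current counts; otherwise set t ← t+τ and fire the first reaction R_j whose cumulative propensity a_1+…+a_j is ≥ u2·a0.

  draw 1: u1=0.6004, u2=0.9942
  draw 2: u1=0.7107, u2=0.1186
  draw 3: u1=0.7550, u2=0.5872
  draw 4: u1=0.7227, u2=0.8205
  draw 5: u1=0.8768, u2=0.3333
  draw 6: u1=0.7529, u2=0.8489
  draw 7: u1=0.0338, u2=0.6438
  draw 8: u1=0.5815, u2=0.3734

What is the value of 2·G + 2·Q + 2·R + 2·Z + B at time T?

Check how each reaction changes W = 2·G + 2·Q + 2·R + 2·Z + B (weight of products minus weight of reactants):
R1: Z -> R: (2·1) − (2·1) = 2 − 2 = 0
R2: R -> 2 B: (1·2) − (2·1) = 2 − 2 = 0
R3: Q -> G: (2·1) − (2·1) = 2 − 2 = 0
R4: Z -> 2 B: (1·2) − (2·1) = 2 − 2 = 0
R5: Q + Z -> 2 G: (2·2) − (2·1 + 2·1) = 4 − 4 = 0
Every reaction leaves W unchanged, so W is conserved and no simulation is needed: W(T) = W(0) = 2·2 + 2·3 + 2·8 + 2·3 + 5 = 37

Value at T = 37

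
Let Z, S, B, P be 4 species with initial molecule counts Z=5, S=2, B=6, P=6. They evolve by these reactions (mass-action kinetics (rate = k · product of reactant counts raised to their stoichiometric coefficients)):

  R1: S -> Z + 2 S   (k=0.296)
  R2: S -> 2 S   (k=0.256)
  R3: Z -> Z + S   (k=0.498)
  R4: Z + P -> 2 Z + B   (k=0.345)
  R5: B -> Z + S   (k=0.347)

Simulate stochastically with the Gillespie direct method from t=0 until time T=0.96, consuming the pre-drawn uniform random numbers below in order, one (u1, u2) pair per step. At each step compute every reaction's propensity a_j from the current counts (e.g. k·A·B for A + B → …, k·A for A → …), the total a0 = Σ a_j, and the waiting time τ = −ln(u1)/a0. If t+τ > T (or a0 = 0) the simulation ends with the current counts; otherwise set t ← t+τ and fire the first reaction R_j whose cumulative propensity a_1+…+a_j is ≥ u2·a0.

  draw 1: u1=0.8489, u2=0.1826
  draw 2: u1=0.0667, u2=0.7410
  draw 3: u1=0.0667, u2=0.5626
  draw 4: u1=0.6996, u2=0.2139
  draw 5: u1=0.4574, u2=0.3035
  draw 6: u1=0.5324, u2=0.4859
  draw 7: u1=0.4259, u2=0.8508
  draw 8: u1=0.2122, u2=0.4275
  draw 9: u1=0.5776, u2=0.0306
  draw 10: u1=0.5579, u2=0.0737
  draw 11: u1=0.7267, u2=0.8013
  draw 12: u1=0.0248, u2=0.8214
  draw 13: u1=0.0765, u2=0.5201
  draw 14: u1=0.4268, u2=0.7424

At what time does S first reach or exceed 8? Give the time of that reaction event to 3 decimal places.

t=0.000: Z=5 S=2 B=6 P=6
Draw 1: a1=0.592, a2=0.512, a3=2.490, a4=10.350, a5=2.082, a0=16.026; τ=−ln(0.8489)/16.026=0.010 → t=0.010; u2·a0=0.1826·16.026=2.926; a1+a2=1.104 < 2.926 ≤ a1+…+a3=3.594 → R3 fires; Z=5 S=3 B=6 P=6
Draw 2: a1=0.888, a2=0.768, a3=2.490, a4=10.350, a5=2.082, a0=16.578; τ=−ln(0.0667)/16.578=0.163 → t=0.174; u2·a0=0.7410·16.578=12.284; a1+…+a3=4.146 < 12.284 ≤ a1+…+a4=14.496 → R4 fires; Z=6 S=3 B=7 P=5
Draw 3: a1=0.888, a2=0.768, a3=2.988, a4=10.350, a5=2.429, a0=17.423; τ=−ln(0.0667)/17.423=0.155 → t=0.329; u2·a0=0.5626·17.423=9.802; a1+…+a3=4.644 < 9.802 ≤ a1+…+a4=14.994 → R4 fires; Z=7 S=3 B=8 P=4
Draw 4: a1=0.888, a2=0.768, a3=3.486, a4=9.660, a5=2.776, a0=17.578; τ=−ln(0.6996)/17.578=0.020 → t=0.349; u2·a0=0.2139·17.578=3.760; a1+a2=1.656 < 3.760 ≤ a1+…+a3=5.142 → R3 fires; Z=7 S=4 B=8 P=4
Draw 5: a1=1.184, a2=1.024, a3=3.486, a4=9.660, a5=2.776, a0=18.130; τ=−ln(0.4574)/18.130=0.043 → t=0.392; u2·a0=0.3035·18.130=5.502; a1+a2=2.208 < 5.502 ≤ a1+…+a3=5.694 → R3 fires; Z=7 S=5 B=8 P=4
Draw 6: a1=1.480, a2=1.280, a3=3.486, a4=9.660, a5=2.776, a0=18.682; τ=−ln(0.5324)/18.682=0.034 → t=0.426; u2·a0=0.4859·18.682=9.078; a1+…+a3=6.246 < 9.078 ≤ a1+…+a4=15.906 → R4 fires; Z=8 S=5 B=9 P=3
Draw 7: a1=1.480, a2=1.280, a3=3.984, a4=8.280, a5=3.123, a0=18.147; τ=−ln(0.4259)/18.147=0.047 → t=0.473; u2·a0=0.8508·18.147=15.439; a1+…+a4=15.024 < 15.439 ≤ a1+…+a5=18.147 → R5 fires; Z=9 S=6 B=8 P=3
Draw 8: a1=1.776, a2=1.536, a3=4.482, a4=9.315, a5=2.776, a0=19.885; τ=−ln(0.2122)/19.885=0.078 → t=0.551; u2·a0=0.4275·19.885=8.501; a1+…+a3=7.794 < 8.501 ≤ a1+…+a4=17.109 → R4 fires; Z=10 S=6 B=9 P=2
Draw 9: a1=1.776, a2=1.536, a3=4.980, a4=6.900, a5=3.123, a0=18.315; τ=−ln(0.5776)/18.315=0.030 → t=0.581; u2·a0=0.0306·18.315=0.560 ≤ a1=1.776 → R1 fires; Z=11 S=7 B=9 P=2
Draw 10: a1=2.072, a2=1.792, a3=5.478, a4=7.590, a5=3.123, a0=20.055; τ=−ln(0.5579)/20.055=0.029 → t=0.610; u2·a0=0.0737·20.055=1.478 ≤ a1=2.072 → R1 fires; Z=12 S=8 B=9 P=2
Draw 11: a1=2.368, a2=2.048, a3=5.976, a4=8.280, a5=3.123, a0=21.795; τ=−ln(0.7267)/21.795=0.015 → t=0.625; u2·a0=0.8013·21.795=17.464; a1+…+a3=10.392 < 17.464 ≤ a1+…+a4=18.672 → R4 fires; Z=13 S=8 B=10 P=1
Draw 12: a1=2.368, a2=2.048, a3=6.474, a4=4.485, a5=3.470, a0=18.845; τ=−ln(0.0248)/18.845=0.196 → t=0.821; u2·a0=0.8214·18.845=15.479; a1+…+a4=15.375 < 15.479 ≤ a1+…+a5=18.845 → R5 fires; Z=14 S=9 B=9 P=1
Draw 13: a1=2.664, a2=2.304, a3=6.972, a4=4.830, a5=3.123, a0=19.893; τ=−ln(0.0765)/19.893=0.129 → t=0.950; u2·a0=0.5201·19.893=10.346; a1+a2=4.968 < 10.346 ≤ a1+…+a3=11.940 → R3 fires; Z=14 S=10 B=9 P=1
Draw 14: a1=2.960, a2=2.560, a3=6.972, a4=4.830, a5=3.123, a0=20.445; τ=−ln(0.4268)/20.445=0.042 → t=0.992 > T=0.96: stop.
S first becomes ≥ 8 when it reaches 8 at the event at t=0.610.

Threshold first reached at t = 0.610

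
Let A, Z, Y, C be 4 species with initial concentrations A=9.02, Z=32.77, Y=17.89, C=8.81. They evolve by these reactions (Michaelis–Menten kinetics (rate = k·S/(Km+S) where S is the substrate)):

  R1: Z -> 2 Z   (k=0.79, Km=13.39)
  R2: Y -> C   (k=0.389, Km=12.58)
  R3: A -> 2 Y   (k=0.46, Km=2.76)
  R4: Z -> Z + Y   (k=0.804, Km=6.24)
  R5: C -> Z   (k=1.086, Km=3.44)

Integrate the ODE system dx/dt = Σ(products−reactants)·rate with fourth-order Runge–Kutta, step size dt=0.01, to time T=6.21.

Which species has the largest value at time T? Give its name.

RK4 with dt=0.01: 621 steps to T=6.21. Trajectory (selected grid times):
t=0.00: A=9.02 Z=32.77 Y=17.89 C=8.81
t=0.69: A=8.78 Z=33.69 Y=18.68 C=8.43
t=1.38: A=8.54 Z=34.61 Y=19.47 C=8.07
t=2.07: A=8.30 Z=35.53 Y=20.26 C=7.71
t=2.76: A=8.06 Z=36.44 Y=21.04 C=7.36
t=3.45: A=7.83 Z=37.35 Y=21.81 C=7.02
t=4.14: A=7.59 Z=38.25 Y=22.59 C=6.70
t=4.83: A=7.36 Z=39.15 Y=23.35 C=6.38
t=5.52: A=7.13 Z=40.04 Y=24.12 C=6.07
t=6.21: A=6.90 Z=40.92 Y=24.88 C=5.77
At T=6.21: A=6.90 Z=40.92 Y=24.88 C=5.77; the largest is Z.

Dominant species at T: Z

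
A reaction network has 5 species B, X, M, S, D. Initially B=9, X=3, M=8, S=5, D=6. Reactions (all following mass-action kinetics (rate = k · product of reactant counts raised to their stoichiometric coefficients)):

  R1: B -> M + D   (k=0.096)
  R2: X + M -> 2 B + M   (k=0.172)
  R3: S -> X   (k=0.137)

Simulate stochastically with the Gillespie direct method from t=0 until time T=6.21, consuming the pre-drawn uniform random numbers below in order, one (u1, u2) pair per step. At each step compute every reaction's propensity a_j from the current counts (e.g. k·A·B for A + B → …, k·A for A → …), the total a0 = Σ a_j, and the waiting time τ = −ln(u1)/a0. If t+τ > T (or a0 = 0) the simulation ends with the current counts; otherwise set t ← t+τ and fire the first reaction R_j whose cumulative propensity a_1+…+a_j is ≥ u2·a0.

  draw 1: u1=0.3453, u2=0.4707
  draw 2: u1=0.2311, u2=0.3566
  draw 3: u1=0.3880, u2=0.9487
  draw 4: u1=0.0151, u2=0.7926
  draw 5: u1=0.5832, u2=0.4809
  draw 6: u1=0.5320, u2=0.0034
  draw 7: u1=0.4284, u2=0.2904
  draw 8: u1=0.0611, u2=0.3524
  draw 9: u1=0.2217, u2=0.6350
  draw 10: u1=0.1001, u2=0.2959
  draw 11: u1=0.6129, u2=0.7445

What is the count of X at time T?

X at T = 0

t=0.000: B=9 X=3 M=8 S=5 D=6
Draw 1: a1=0.864, a2=4.128, a3=0.685, a0=5.677; τ=−ln(0.3453)/5.677=0.187 → t=0.187; u2·a0=0.4707·5.677=2.672; a1=0.864 < 2.672 ≤ a1+a2=4.992 → R2 fires; B=11 X=2 M=8 S=5 D=6
Draw 2: a1=1.056, a2=2.752, a3=0.685, a0=4.493; τ=−ln(0.2311)/4.493=0.326 → t=0.513; u2·a0=0.3566·4.493=1.602; a1=1.056 < 1.602 ≤ a1+a2=3.808 → R2 fires; B=13 X=1 M=8 S=5 D=6
Draw 3: a1=1.248, a2=1.376, a3=0.685, a0=3.309; τ=−ln(0.3880)/3.309=0.286 → t=0.799; u2·a0=0.9487·3.309=3.139; a1+a2=2.624 < 3.139 ≤ a1+…+a3=3.309 → R3 fires; B=13 X=2 M=8 S=4 D=6
Draw 4: a1=1.248, a2=2.752, a3=0.548, a0=4.548; τ=−ln(0.0151)/4.548=0.922 → t=1.721; u2·a0=0.7926·4.548=3.605; a1=1.248 < 3.605 ≤ a1+a2=4.000 → R2 fires; B=15 X=1 M=8 S=4 D=6
Draw 5: a1=1.440, a2=1.376, a3=0.548, a0=3.364; τ=−ln(0.5832)/3.364=0.160 → t=1.882; u2·a0=0.4809·3.364=1.618; a1=1.440 < 1.618 ≤ a1+a2=2.816 → R2 fires; B=17 X=0 M=8 S=4 D=6
Draw 6: a1=1.632, a2=0.000, a3=0.548, a0=2.180; τ=−ln(0.5320)/2.180=0.290 → t=2.171; u2·a0=0.0034·2.180=0.007 ≤ a1=1.632 → R1 fires; B=16 X=0 M=9 S=4 D=7
Draw 7: a1=1.536, a2=0.000, a3=0.548, a0=2.084; τ=−ln(0.4284)/2.084=0.407 → t=2.578; u2·a0=0.2904·2.084=0.605 ≤ a1=1.536 → R1 fires; B=15 X=0 M=10 S=4 D=8
Draw 8: a1=1.440, a2=0.000, a3=0.548, a0=1.988; τ=−ln(0.0611)/1.988=1.406 → t=3.984; u2·a0=0.3524·1.988=0.701 ≤ a1=1.440 → R1 fires; B=14 X=0 M=11 S=4 D=9
Draw 9: a1=1.344, a2=0.000, a3=0.548, a0=1.892; τ=−ln(0.2217)/1.892=0.796 → t=4.780; u2·a0=0.6350·1.892=1.201 ≤ a1=1.344 → R1 fires; B=13 X=0 M=12 S=4 D=10
Draw 10: a1=1.248, a2=0.000, a3=0.548, a0=1.796; τ=−ln(0.1001)/1.796=1.282 → t=6.062; u2·a0=0.2959·1.796=0.531 ≤ a1=1.248 → R1 fires; B=12 X=0 M=13 S=4 D=11
Draw 11: a1=1.152, a2=0.000, a3=0.548, a0=1.700; τ=−ln(0.6129)/1.700=0.288 → t=6.350 > T=6.21: stop.
Read off X at T=6.21: 0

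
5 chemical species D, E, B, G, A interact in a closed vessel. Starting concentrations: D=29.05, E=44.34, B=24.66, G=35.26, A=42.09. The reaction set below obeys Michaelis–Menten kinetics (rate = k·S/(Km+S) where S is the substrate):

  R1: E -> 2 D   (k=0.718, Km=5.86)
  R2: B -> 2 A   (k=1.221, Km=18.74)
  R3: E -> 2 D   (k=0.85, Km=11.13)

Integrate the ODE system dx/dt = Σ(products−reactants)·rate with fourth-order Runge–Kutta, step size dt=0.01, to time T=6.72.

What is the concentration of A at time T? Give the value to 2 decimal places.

RK4 with dt=0.01: 672 steps to T=6.72. Trajectory (selected grid times):
t=0.00: D=29.05 E=44.34 B=24.66 G=35.26 A=42.09
t=0.75: D=31.02 E=43.36 B=24.14 G=35.26 A=43.13
t=1.49: D=32.95 E=42.39 B=23.64 G=35.26 A=44.14
t=2.24: D=34.90 E=41.41 B=23.13 G=35.26 A=45.16
t=2.99: D=36.85 E=40.44 B=22.62 G=35.26 A=46.16
t=3.73: D=38.76 E=39.49 B=22.13 G=35.26 A=47.15
t=4.48: D=40.69 E=38.52 B=21.64 G=35.26 A=48.13
t=5.23: D=42.61 E=37.56 B=21.15 G=35.26 A=49.11
t=5.97: D=44.49 E=36.62 B=20.67 G=35.26 A=50.06
t=6.72: D=46.39 E=35.67 B=20.20 G=35.26 A=51.02
Read off A at T=6.72: 51.02

A at T = 51.02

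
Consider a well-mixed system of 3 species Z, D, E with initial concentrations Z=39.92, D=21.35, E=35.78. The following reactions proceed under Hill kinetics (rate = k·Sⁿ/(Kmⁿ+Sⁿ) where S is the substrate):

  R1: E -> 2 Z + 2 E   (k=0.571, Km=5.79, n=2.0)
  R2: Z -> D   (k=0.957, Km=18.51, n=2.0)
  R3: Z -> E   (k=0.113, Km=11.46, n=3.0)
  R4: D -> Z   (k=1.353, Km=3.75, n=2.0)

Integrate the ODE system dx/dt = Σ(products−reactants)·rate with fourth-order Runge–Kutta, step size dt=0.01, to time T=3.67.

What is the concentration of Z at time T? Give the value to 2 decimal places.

Z at T = 45.45

RK4 with dt=0.01: 367 steps to T=3.67. Trajectory (selected grid times):
t=0.00: Z=39.92 D=21.35 E=35.78
t=0.41: Z=40.55 D=21.14 E=36.05
t=0.82: Z=41.17 D=20.92 E=36.33
t=1.22: Z=41.77 D=20.72 E=36.59
t=1.63: Z=42.39 D=20.51 E=36.87
t=2.04: Z=43.01 D=20.30 E=37.14
t=2.45: Z=43.63 D=20.10 E=37.42
t=2.85: Z=44.23 D=19.90 E=37.68
t=3.26: Z=44.84 D=19.70 E=37.96
t=3.67: Z=45.45 D=19.50 E=38.23
Read off Z at T=3.67: 45.45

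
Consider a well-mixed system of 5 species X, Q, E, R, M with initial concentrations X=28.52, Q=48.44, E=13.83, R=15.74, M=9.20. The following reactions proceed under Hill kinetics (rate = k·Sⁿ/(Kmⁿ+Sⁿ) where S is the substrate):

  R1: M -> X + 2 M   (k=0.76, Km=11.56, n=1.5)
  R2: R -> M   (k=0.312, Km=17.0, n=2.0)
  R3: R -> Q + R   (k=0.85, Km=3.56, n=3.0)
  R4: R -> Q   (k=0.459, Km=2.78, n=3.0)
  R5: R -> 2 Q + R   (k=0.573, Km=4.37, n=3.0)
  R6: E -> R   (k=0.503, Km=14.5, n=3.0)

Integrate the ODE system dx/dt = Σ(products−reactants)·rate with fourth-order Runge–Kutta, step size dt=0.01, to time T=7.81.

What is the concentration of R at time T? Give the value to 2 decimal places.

R at T = 12.81

RK4 with dt=0.01: 781 steps to T=7.81. Trajectory (selected grid times):
t=0.00: X=28.52 Q=48.44 E=13.83 R=15.74 M=9.20
t=0.87: X=28.80 Q=50.54 E=13.63 R=15.42 M=9.60
t=1.74: X=29.09 Q=52.64 E=13.43 R=15.10 M=10.01
t=2.60: X=29.39 Q=54.72 E=13.24 R=14.78 M=10.43
t=3.47: X=29.70 Q=56.82 E=13.06 R=14.45 M=10.85
t=4.34: X=30.02 Q=58.91 E=12.87 R=14.13 M=11.29
t=5.21: X=30.35 Q=61.00 E=12.70 R=13.80 M=11.72
t=6.07: X=30.68 Q=63.06 E=12.52 R=13.47 M=12.16
t=6.94: X=31.03 Q=65.15 E=12.36 R=13.14 M=12.62
t=7.81: X=31.38 Q=67.23 E=12.19 R=12.81 M=13.07
Read off R at T=7.81: 12.81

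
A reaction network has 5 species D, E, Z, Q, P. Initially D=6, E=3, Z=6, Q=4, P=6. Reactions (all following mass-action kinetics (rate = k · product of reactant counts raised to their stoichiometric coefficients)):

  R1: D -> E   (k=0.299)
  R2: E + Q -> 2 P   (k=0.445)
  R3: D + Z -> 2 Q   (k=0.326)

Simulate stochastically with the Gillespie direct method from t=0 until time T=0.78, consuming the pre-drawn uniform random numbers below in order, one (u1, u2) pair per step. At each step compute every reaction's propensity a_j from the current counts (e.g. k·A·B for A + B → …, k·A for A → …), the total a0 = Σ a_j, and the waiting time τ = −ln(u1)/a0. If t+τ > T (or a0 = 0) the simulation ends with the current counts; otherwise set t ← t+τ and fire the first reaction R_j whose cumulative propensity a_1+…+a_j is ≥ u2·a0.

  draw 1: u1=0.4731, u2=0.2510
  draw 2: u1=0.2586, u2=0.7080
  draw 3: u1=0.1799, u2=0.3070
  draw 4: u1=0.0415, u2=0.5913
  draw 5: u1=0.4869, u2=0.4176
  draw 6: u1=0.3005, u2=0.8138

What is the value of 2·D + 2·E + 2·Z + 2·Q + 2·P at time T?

Check how each reaction changes W = 2·D + 2·E + 2·Z + 2·Q + 2·P (weight of products minus weight of reactants):
R1: D -> E: (2·1) − (2·1) = 2 − 2 = 0
R2: E + Q -> 2 P: (2·2) − (2·1 + 2·1) = 4 − 4 = 0
R3: D + Z -> 2 Q: (2·2) − (2·1 + 2·1) = 4 − 4 = 0
Every reaction leaves W unchanged, so W is conserved and no simulation is needed: W(T) = W(0) = 2·6 + 2·3 + 2·6 + 2·4 + 2·6 = 50

Value at T = 50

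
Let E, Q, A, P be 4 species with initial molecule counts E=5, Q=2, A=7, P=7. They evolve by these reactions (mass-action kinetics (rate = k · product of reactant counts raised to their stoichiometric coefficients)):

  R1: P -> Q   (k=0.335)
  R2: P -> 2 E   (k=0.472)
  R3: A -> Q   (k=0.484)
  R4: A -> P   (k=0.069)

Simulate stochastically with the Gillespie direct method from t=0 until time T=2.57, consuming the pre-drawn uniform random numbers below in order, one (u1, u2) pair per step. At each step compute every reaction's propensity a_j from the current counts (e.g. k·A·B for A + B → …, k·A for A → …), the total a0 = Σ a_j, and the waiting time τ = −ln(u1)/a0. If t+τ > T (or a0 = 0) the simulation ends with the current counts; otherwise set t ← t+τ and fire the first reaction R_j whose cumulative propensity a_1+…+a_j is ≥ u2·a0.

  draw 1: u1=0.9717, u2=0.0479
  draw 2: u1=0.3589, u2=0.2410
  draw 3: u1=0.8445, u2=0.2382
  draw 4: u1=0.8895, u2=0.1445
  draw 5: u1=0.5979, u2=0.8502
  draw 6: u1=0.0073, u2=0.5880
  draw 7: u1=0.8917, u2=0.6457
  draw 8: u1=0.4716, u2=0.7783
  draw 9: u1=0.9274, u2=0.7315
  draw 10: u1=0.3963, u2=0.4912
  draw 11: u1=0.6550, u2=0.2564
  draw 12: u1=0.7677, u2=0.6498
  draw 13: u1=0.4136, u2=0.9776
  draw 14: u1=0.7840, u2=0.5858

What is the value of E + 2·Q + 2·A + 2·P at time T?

Check how each reaction changes W = E + 2·Q + 2·A + 2·P (weight of products minus weight of reactants):
R1: P -> Q: (2·1) − (2·1) = 2 − 2 = 0
R2: P -> 2 E: (1·2) − (2·1) = 2 − 2 = 0
R3: A -> Q: (2·1) − (2·1) = 2 − 2 = 0
R4: A -> P: (2·1) − (2·1) = 2 − 2 = 0
Every reaction leaves W unchanged, so W is conserved and no simulation is needed: W(T) = W(0) = 5 + 2·2 + 2·7 + 2·7 = 37

Value at T = 37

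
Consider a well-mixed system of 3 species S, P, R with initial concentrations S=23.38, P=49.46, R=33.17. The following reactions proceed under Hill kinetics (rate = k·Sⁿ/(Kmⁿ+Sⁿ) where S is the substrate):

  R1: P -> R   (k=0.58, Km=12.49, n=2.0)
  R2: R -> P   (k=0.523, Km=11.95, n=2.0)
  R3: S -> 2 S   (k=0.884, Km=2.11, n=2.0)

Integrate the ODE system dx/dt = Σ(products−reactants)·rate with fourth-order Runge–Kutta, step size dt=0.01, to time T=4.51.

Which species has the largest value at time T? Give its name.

RK4 with dt=0.01: 451 steps to T=4.51. Trajectory (selected grid times):
t=0.00: S=23.38 P=49.46 R=33.17
t=0.50: S=23.82 P=49.42 R=33.21
t=1.00: S=24.26 P=49.38 R=33.25
t=1.50: S=24.70 P=49.34 R=33.29
t=2.00: S=25.13 P=49.30 R=33.33
t=2.51: S=25.58 P=49.25 R=33.38
t=3.01: S=26.02 P=49.21 R=33.42
t=3.51: S=26.46 P=49.17 R=33.46
t=4.01: S=26.90 P=49.13 R=33.50
t=4.51: S=27.34 P=49.09 R=33.54
At T=4.51: S=27.34 P=49.09 R=33.54; the largest is P.

Dominant species at T: P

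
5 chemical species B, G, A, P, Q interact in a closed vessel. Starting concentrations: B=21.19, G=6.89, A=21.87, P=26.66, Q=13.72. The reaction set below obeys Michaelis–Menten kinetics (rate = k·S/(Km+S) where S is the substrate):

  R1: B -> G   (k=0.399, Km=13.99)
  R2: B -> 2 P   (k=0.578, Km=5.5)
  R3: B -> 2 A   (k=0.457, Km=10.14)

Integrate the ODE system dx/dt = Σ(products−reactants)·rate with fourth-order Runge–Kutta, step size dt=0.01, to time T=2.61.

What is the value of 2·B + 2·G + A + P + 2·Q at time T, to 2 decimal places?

Check how each reaction changes W = 2·B + 2·G + A + P + 2·Q (weight of products minus weight of reactants):
R1: B -> G: (2·1) − (2·1) = 2 − 2 = 0
R2: B -> 2 P: (1·2) − (2·1) = 2 − 2 = 0
R3: B -> 2 A: (1·2) − (2·1) = 2 − 2 = 0
Every reaction leaves W unchanged, so W is conserved and no simulation is needed: W(T) = W(0) = 2·21.19 + 2·6.89 + 21.87 + 26.66 + 2·13.72 = 132.13

Value at T = 132.13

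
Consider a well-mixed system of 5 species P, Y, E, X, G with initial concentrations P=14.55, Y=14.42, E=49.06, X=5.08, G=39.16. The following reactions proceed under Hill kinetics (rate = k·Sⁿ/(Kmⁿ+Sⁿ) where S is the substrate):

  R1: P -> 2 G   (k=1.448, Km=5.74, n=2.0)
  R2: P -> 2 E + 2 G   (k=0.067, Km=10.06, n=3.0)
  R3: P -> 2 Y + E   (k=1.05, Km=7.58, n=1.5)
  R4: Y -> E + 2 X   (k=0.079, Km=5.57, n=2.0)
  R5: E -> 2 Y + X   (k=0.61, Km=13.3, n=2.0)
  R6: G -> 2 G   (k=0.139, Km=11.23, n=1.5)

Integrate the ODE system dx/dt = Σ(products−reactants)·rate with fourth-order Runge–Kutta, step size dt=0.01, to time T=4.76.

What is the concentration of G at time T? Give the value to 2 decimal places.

RK4 with dt=0.01: 476 steps to T=4.76. Trajectory (selected grid times):
t=0.00: P=14.55 Y=14.42 E=49.06 X=5.08 G=39.16
t=0.53: P=13.47 Y=15.78 E=49.25 X=5.45 G=40.59
t=1.06: P=12.42 Y=17.12 E=49.41 X=5.83 G=41.98
t=1.59: P=11.41 Y=18.42 E=49.56 X=6.21 G=43.34
t=2.12: P=10.43 Y=19.69 E=49.69 X=6.59 G=44.65
t=2.64: P=9.52 Y=20.90 E=49.80 X=6.96 G=45.88
t=3.17: P=8.64 Y=22.09 E=49.88 X=7.34 G=47.07
t=3.70: P=7.82 Y=23.25 E=49.94 X=7.72 G=48.19
t=4.23: P=7.05 Y=24.36 E=49.97 X=8.10 G=49.24
t=4.76: P=6.35 Y=25.43 E=49.98 X=8.48 G=50.21
Read off G at T=4.76: 50.21

G at T = 50.21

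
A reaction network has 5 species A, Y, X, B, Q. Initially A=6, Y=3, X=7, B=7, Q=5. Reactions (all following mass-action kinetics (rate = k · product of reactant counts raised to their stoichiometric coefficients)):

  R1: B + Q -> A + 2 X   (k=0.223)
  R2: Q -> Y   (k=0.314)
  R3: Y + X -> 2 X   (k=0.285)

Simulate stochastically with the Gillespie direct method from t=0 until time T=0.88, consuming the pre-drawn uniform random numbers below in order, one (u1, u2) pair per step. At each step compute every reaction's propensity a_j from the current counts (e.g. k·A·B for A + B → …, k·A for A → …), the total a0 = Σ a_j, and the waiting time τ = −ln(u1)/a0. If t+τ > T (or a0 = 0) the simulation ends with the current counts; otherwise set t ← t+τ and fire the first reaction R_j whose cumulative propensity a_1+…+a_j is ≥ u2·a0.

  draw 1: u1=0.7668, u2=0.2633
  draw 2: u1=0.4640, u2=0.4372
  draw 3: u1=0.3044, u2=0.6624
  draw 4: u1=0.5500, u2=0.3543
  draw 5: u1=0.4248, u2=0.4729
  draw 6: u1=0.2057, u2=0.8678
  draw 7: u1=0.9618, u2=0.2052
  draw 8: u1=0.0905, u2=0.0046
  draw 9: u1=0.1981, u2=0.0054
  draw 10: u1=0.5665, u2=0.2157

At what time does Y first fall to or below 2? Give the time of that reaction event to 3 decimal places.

t=0.000: A=6 Y=3 X=7 B=7 Q=5
Draw 1: a1=7.805, a2=1.570, a3=5.985, a0=15.360; τ=−ln(0.7668)/15.360=0.017 → t=0.017; u2·a0=0.2633·15.360=4.044 ≤ a1=7.805 → R1 fires; A=7 Y=3 X=9 B=6 Q=4
Draw 2: a1=5.352, a2=1.256, a3=7.695, a0=14.303; τ=−ln(0.4640)/14.303=0.054 → t=0.071; u2·a0=0.4372·14.303=6.253; a1=5.352 < 6.253 ≤ a1+a2=6.608 → R2 fires; A=7 Y=4 X=9 B=6 Q=3
Draw 3: a1=4.014, a2=0.942, a3=10.260, a0=15.216; τ=−ln(0.3044)/15.216=0.078 → t=0.149; u2·a0=0.6624·15.216=10.079; a1+a2=4.956 < 10.079 ≤ a1+…+a3=15.216 → R3 fires; A=7 Y=3 X=10 B=6 Q=3
Draw 4: a1=4.014, a2=0.942, a3=8.550, a0=13.506; τ=−ln(0.5500)/13.506=0.044 → t=0.193; u2·a0=0.3543·13.506=4.785; a1=4.014 < 4.785 ≤ a1+a2=4.956 → R2 fires; A=7 Y=4 X=10 B=6 Q=2
Draw 5: a1=2.676, a2=0.628, a3=11.400, a0=14.704; τ=−ln(0.4248)/14.704=0.058 → t=0.252; u2·a0=0.4729·14.704=6.954; a1+a2=3.304 < 6.954 ≤ a1+…+a3=14.704 → R3 fires; A=7 Y=3 X=11 B=6 Q=2
Draw 6: a1=2.676, a2=0.628, a3=9.405, a0=12.709; τ=−ln(0.2057)/12.709=0.124 → t=0.376; u2·a0=0.8678·12.709=11.029; a1+a2=3.304 < 11.029 ≤ a1+…+a3=12.709 → R3 fires; A=7 Y=2 X=12 B=6 Q=2
Draw 7: a1=2.676, a2=0.628, a3=6.840, a0=10.144; τ=−ln(0.9618)/10.144=0.004 → t=0.380; u2·a0=0.2052·10.144=2.082 ≤ a1=2.676 → R1 fires; A=8 Y=2 X=14 B=5 Q=1
Draw 8: a1=1.115, a2=0.314, a3=7.980, a0=9.409; τ=−ln(0.0905)/9.409=0.255 → t=0.635; u2·a0=0.0046·9.409=0.043 ≤ a1=1.115 → R1 fires; A=9 Y=2 X=16 B=4 Q=0
Draw 9: a1=0.000, a2=0.000, a3=9.120, a0=9.120; τ=−ln(0.1981)/9.120=0.178 → t=0.813; u2·a0=0.0054·9.120=0.049; a1+a2=0.000 < 0.049 ≤ a1+…+a3=9.120 → R3 fires; A=9 Y=1 X=17 B=4 Q=0
Draw 10: a1=0.000, a2=0.000, a3=4.845, a0=4.845; τ=−ln(0.5665)/4.845=0.117 → t=0.930 > T=0.88: stop.
Y first becomes ≤ 2 when it reaches 2 at the event at t=0.376.

Threshold first reached at t = 0.376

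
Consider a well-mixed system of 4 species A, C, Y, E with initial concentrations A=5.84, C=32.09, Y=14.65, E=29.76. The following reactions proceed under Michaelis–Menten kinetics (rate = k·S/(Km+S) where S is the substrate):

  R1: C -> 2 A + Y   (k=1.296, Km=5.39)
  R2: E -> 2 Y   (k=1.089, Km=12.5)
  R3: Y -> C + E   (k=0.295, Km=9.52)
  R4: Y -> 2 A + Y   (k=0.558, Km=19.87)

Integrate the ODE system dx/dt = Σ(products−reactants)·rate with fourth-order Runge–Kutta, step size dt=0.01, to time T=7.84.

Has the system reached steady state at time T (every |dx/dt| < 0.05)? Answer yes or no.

Steady state at T: no

RK4 with dt=0.01: 784 steps to T=7.84. Trajectory (selected grid times):
t=0.00: A=5.84 C=32.09 Y=14.65 E=29.76
t=0.87: A=8.20 C=31.29 Y=16.78 E=29.25
t=1.74: A=10.58 C=30.49 Y=18.90 E=28.76
t=2.61: A=12.97 C=29.71 Y=21.00 E=28.27
t=3.48: A=15.39 C=28.94 Y=23.09 E=27.80
t=4.36: A=17.85 C=28.16 Y=25.18 E=27.33
t=5.23: A=20.29 C=27.41 Y=27.23 E=26.87
t=6.10: A=22.74 C=26.66 Y=29.27 E=26.41
t=6.97: A=25.20 C=25.92 Y=31.29 E=25.97
t=7.84: A=27.66 C=25.19 Y=33.30 E=25.53
Rates at T: R1=1.0675, R2=0.7310, R3=0.2294, R4=0.3495
dx/dt at T (Σ net stoichiometry × rate): A=+2.8340, C=-0.8381, Y=+2.3002, E=-0.5016
Largest |dx/dt| is |+2.8340| (A) ≥ 0.05 → not steady.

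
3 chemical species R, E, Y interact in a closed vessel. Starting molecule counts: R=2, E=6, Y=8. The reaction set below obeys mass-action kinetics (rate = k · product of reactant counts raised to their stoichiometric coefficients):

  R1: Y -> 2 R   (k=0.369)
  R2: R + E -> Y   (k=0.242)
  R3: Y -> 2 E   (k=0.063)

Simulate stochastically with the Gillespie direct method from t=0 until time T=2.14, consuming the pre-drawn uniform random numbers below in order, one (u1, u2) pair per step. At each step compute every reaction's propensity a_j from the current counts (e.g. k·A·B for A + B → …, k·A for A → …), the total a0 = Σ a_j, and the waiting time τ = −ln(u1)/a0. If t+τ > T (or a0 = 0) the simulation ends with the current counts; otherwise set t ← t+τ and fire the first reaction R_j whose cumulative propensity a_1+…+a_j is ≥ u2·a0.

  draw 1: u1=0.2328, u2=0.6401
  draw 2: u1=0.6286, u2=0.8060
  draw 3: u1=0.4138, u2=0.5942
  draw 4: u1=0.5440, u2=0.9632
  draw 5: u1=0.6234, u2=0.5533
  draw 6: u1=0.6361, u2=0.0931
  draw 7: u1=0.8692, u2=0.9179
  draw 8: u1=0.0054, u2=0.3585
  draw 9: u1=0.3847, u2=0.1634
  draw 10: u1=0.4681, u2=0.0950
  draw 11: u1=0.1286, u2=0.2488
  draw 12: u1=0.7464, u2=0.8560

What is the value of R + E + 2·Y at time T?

Check how each reaction changes W = R + E + 2·Y (weight of products minus weight of reactants):
R1: Y -> 2 R: (1·2) − (2·1) = 2 − 2 = 0
R2: R + E -> Y: (2·1) − (1·1 + 1·1) = 2 − 2 = 0
R3: Y -> 2 E: (1·2) − (2·1) = 2 − 2 = 0
Every reaction leaves W unchanged, so W is conserved and no simulation is needed: W(T) = W(0) = 2 + 6 + 2·8 = 24

Value at T = 24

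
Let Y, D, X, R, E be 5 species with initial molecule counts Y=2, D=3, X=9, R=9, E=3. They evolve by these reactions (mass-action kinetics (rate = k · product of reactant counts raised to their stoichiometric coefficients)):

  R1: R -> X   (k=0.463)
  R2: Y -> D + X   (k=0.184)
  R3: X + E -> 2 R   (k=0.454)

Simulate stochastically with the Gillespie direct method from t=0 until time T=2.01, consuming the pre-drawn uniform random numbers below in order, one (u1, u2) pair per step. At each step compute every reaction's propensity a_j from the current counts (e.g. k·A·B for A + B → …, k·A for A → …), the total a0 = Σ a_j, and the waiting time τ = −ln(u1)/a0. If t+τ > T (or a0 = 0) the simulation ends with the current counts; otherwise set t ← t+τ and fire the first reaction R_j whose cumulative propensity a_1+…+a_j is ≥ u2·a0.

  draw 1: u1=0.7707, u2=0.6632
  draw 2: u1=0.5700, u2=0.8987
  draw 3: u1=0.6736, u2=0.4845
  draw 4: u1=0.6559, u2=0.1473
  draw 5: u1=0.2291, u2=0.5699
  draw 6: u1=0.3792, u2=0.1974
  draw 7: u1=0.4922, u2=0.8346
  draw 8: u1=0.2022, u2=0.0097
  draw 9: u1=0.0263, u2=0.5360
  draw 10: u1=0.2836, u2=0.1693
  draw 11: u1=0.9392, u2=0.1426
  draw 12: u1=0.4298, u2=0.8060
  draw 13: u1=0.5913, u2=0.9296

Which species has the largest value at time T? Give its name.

t=0.000: Y=2 D=3 X=9 R=9 E=3
Draw 1: a1=4.167, a2=0.368, a3=12.258, a0=16.793; τ=−ln(0.7707)/16.793=0.016 → t=0.016; u2·a0=0.6632·16.793=11.137; a1+a2=4.535 < 11.137 ≤ a1+…+a3=16.793 → R3 fires; Y=2 D=3 X=8 R=11 E=2
Draw 2: a1=5.093, a2=0.368, a3=7.264, a0=12.725; τ=−ln(0.5700)/12.725=0.044 → t=0.060; u2·a0=0.8987·12.725=11.436; a1+a2=5.461 < 11.436 ≤ a1+…+a3=12.725 → R3 fires; Y=2 D=3 X=7 R=13 E=1
Draw 3: a1=6.019, a2=0.368, a3=3.178, a0=9.565; τ=−ln(0.6736)/9.565=0.041 → t=0.101; u2·a0=0.4845·9.565=4.634 ≤ a1=6.019 → R1 fires; Y=2 D=3 X=8 R=12 E=1
Draw 4: a1=5.556, a2=0.368, a3=3.632, a0=9.556; τ=−ln(0.6559)/9.556=0.044 → t=0.145; u2·a0=0.1473·9.556=1.408 ≤ a1=5.556 → R1 fires; Y=2 D=3 X=9 R=11 E=1
Draw 5: a1=5.093, a2=0.368, a3=4.086, a0=9.547; τ=−ln(0.2291)/9.547=0.154 → t=0.299; u2·a0=0.5699·9.547=5.441; a1=5.093 < 5.441 ≤ a1+a2=5.461 → R2 fires; Y=1 D=4 X=10 R=11 E=1
Draw 6: a1=5.093, a2=0.184, a3=4.540, a0=9.817; τ=−ln(0.3792)/9.817=0.099 → t=0.398; u2·a0=0.1974·9.817=1.938 ≤ a1=5.093 → R1 fires; Y=1 D=4 X=11 R=10 E=1
Draw 7: a1=4.630, a2=0.184, a3=4.994, a0=9.808; τ=−ln(0.4922)/9.808=0.072 → t=0.471; u2·a0=0.8346·9.808=8.186; a1+a2=4.814 < 8.186 ≤ a1+…+a3=9.808 → R3 fires; Y=1 D=4 X=10 R=12 E=0
Draw 8: a1=5.556, a2=0.184, a3=0.000, a0=5.740; τ=−ln(0.2022)/5.740=0.278 → t=0.749; u2·a0=0.0097·5.740=0.056 ≤ a1=5.556 → R1 fires; Y=1 D=4 X=11 R=11 E=0
Draw 9: a1=5.093, a2=0.184, a3=0.000, a0=5.277; τ=−ln(0.0263)/5.277=0.689 → t=1.438; u2·a0=0.5360·5.277=2.828 ≤ a1=5.093 → R1 fires; Y=1 D=4 X=12 R=10 E=0
Draw 10: a1=4.630, a2=0.184, a3=0.000, a0=4.814; τ=−ln(0.2836)/4.814=0.262 → t=1.700; u2·a0=0.1693·4.814=0.815 ≤ a1=4.630 → R1 fires; Y=1 D=4 X=13 R=9 E=0
Draw 11: a1=4.167, a2=0.184, a3=0.000, a0=4.351; τ=−ln(0.9392)/4.351=0.014 → t=1.715; u2·a0=0.1426·4.351=0.620 ≤ a1=4.167 → R1 fires; Y=1 D=4 X=14 R=8 E=0
Draw 12: a1=3.704, a2=0.184, a3=0.000, a0=3.888; τ=−ln(0.4298)/3.888=0.217 → t=1.932; u2·a0=0.8060·3.888=3.134 ≤ a1=3.704 → R1 fires; Y=1 D=4 X=15 R=7 E=0
Draw 13: a1=3.241, a2=0.184, a3=0.000, a0=3.425; τ=−ln(0.5913)/3.425=0.153 → t=2.085 > T=2.01: stop.
At T=2.01: Y=1 D=4 X=15 R=7 E=0; the largest is X.

Dominant species at T: X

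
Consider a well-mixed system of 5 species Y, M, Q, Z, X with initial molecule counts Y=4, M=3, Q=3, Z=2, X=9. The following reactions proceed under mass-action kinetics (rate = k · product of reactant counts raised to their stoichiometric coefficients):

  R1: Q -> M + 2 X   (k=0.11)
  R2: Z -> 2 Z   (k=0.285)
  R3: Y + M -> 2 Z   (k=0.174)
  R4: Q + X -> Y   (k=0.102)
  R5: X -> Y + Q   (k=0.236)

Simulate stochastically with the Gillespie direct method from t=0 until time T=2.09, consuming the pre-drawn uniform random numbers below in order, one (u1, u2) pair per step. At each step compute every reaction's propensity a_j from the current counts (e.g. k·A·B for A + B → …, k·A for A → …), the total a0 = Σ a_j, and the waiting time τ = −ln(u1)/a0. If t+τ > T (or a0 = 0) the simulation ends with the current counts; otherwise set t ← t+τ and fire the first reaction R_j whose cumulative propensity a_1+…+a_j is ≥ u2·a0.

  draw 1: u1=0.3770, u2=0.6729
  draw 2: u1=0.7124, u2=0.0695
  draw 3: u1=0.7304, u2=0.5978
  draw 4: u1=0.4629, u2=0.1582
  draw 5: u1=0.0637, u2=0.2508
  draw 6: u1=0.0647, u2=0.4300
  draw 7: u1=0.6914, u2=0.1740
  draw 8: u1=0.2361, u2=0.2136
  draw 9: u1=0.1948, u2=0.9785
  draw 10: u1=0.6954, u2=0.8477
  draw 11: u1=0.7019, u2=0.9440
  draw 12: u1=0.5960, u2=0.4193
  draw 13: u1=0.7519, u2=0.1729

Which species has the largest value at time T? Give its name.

Dominant species at T: Z

t=0.000: Y=4 M=3 Q=3 Z=2 X=9
Draw 1: a1=0.330, a2=0.570, a3=2.088, a4=2.754, a5=2.124, a0=7.866; τ=−ln(0.3770)/7.866=0.124 → t=0.124; u2·a0=0.6729·7.866=5.293; a1+…+a3=2.988 < 5.293 ≤ a1+…+a4=5.742 → R4 fires; Y=5 M=3 Q=2 Z=2 X=8
Draw 2: a1=0.220, a2=0.570, a3=2.610, a4=1.632, a5=1.888, a0=6.920; τ=−ln(0.7124)/6.920=0.049 → t=0.173; u2·a0=0.0695·6.920=0.481; a1=0.220 < 0.481 ≤ a1+a2=0.790 → R2 fires; Y=5 M=3 Q=2 Z=3 X=8
Draw 3: a1=0.220, a2=0.855, a3=2.610, a4=1.632, a5=1.888, a0=7.205; τ=−ln(0.7304)/7.205=0.044 → t=0.217; u2·a0=0.5978·7.205=4.307; a1+…+a3=3.685 < 4.307 ≤ a1+…+a4=5.317 → R4 fires; Y=6 M=3 Q=1 Z=3 X=7
Draw 4: a1=0.110, a2=0.855, a3=3.132, a4=0.714, a5=1.652, a0=6.463; τ=−ln(0.4629)/6.463=0.119 → t=0.336; u2·a0=0.1582·6.463=1.022; a1+a2=0.965 < 1.022 ≤ a1+…+a3=4.097 → R3 fires; Y=5 M=2 Q=1 Z=5 X=7
Draw 5: a1=0.110, a2=1.425, a3=1.740, a4=0.714, a5=1.652, a0=5.641; τ=−ln(0.0637)/5.641=0.488 → t=0.824; u2·a0=0.2508·5.641=1.415; a1=0.110 < 1.415 ≤ a1+a2=1.535 → R2 fires; Y=5 M=2 Q=1 Z=6 X=7
Draw 6: a1=0.110, a2=1.710, a3=1.740, a4=0.714, a5=1.652, a0=5.926; τ=−ln(0.0647)/5.926=0.462 → t=1.286; u2·a0=0.4300·5.926=2.548; a1+a2=1.820 < 2.548 ≤ a1+…+a3=3.560 → R3 fires; Y=4 M=1 Q=1 Z=8 X=7
Draw 7: a1=0.110, a2=2.280, a3=0.696, a4=0.714, a5=1.652, a0=5.452; τ=−ln(0.6914)/5.452=0.068 → t=1.354; u2·a0=0.1740·5.452=0.949; a1=0.110 < 0.949 ≤ a1+a2=2.390 → R2 fires; Y=4 M=1 Q=1 Z=9 X=7
Draw 8: a1=0.110, a2=2.565, a3=0.696, a4=0.714, a5=1.652, a0=5.737; τ=−ln(0.2361)/5.737=0.252 → t=1.605; u2·a0=0.2136·5.737=1.225; a1=0.110 < 1.225 ≤ a1+a2=2.675 → R2 fires; Y=4 M=1 Q=1 Z=10 X=7
Draw 9: a1=0.110, a2=2.850, a3=0.696, a4=0.714, a5=1.652, a0=6.022; τ=−ln(0.1948)/6.022=0.272 → t=1.877; u2·a0=0.9785·6.022=5.893; a1+…+a4=4.370 < 5.893 ≤ a1+…+a5=6.022 → R5 fires; Y=5 M=1 Q=2 Z=10 X=6
Draw 10: a1=0.220, a2=2.850, a3=0.870, a4=1.224, a5=1.416, a0=6.580; τ=−ln(0.6954)/6.580=0.055 → t=1.932; u2·a0=0.8477·6.580=5.578; a1+…+a4=5.164 < 5.578 ≤ a1+…+a5=6.580 → R5 fires; Y=6 M=1 Q=3 Z=10 X=5
Draw 11: a1=0.330, a2=2.850, a3=1.044, a4=1.530, a5=1.180, a0=6.934; τ=−ln(0.7019)/6.934=0.051 → t=1.983; u2·a0=0.9440·6.934=6.546; a1+…+a4=5.754 < 6.546 ≤ a1+…+a5=6.934 → R5 fires; Y=7 M=1 Q=4 Z=10 X=4
Draw 12: a1=0.440, a2=2.850, a3=1.218, a4=1.632, a5=0.944, a0=7.084; τ=−ln(0.5960)/7.084=0.073 → t=2.056; u2·a0=0.4193·7.084=2.970; a1=0.440 < 2.970 ≤ a1+a2=3.290 → R2 fires; Y=7 M=1 Q=4 Z=11 X=4
Draw 13: a1=0.440, a2=3.135, a3=1.218, a4=1.632, a5=0.944, a0=7.369; τ=−ln(0.7519)/7.369=0.039 → t=2.095 > T=2.09: stop.
At T=2.09: Y=7 M=1 Q=4 Z=11 X=4; the largest is Z.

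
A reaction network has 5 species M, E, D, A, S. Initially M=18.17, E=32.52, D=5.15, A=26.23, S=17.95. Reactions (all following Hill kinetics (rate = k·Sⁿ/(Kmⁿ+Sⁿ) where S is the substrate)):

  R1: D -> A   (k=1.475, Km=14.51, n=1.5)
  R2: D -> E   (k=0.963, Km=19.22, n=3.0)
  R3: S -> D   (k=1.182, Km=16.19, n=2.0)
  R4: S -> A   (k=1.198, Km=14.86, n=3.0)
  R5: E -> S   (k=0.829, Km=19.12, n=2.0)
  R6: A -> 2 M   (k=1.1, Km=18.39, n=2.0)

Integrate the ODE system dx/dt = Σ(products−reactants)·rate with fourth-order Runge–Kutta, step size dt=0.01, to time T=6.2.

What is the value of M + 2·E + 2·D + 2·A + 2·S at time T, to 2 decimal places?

Check how each reaction changes W = M + 2·E + 2·D + 2·A + 2·S (weight of products minus weight of reactants):
R1: D -> A: (2·1) − (2·1) = 2 − 2 = 0
R2: D -> E: (2·1) − (2·1) = 2 − 2 = 0
R3: S -> D: (2·1) − (2·1) = 2 − 2 = 0
R4: S -> A: (2·1) − (2·1) = 2 − 2 = 0
R5: E -> S: (2·1) − (2·1) = 2 − 2 = 0
R6: A -> 2 M: (1·2) − (2·1) = 2 − 2 = 0
Every reaction leaves W unchanged, so W is conserved and no simulation is needed: W(T) = W(0) = 18.17 + 2·32.52 + 2·5.15 + 2·26.23 + 2·17.95 = 181.87

Value at T = 181.87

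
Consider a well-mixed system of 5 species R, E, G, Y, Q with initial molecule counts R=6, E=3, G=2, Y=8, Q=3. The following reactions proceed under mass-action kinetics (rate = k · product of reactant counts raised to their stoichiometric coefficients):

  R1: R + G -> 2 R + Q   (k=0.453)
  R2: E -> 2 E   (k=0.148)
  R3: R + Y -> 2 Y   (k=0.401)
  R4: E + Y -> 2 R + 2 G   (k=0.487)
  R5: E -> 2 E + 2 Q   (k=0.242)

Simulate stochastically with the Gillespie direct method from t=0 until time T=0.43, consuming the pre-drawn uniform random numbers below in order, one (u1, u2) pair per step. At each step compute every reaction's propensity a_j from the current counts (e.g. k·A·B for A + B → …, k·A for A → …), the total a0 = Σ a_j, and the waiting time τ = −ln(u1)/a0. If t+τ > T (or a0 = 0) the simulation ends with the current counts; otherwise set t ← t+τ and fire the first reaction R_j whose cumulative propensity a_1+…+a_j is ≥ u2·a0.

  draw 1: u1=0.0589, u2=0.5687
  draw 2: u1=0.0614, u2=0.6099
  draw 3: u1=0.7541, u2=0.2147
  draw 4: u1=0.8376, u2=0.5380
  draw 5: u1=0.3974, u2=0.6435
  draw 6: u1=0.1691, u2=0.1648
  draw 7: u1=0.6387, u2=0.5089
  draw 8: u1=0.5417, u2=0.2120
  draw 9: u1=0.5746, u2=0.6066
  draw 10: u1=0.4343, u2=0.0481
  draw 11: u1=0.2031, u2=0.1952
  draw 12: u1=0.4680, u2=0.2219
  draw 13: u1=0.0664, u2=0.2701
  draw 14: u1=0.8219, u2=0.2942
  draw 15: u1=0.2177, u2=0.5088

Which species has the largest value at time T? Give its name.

t=0.000: R=6 E=3 G=2 Y=8 Q=3
Draw 1: a1=5.436, a2=0.444, a3=19.248, a4=11.688, a5=0.726, a0=37.542; τ=−ln(0.0589)/37.542=0.075 → t=0.075; u2·a0=0.5687·37.542=21.350; a1+a2=5.880 < 21.350 ≤ a1+…+a3=25.128 → R3 fires; R=5 E=3 G=2 Y=9 Q=3
Draw 2: a1=4.530, a2=0.444, a3=18.045, a4=13.149, a5=0.726, a0=36.894; τ=−ln(0.0614)/36.894=0.076 → t=0.151; u2·a0=0.6099·36.894=22.502; a1+a2=4.974 < 22.502 ≤ a1+…+a3=23.019 → R3 fires; R=4 E=3 G=2 Y=10 Q=3
Draw 3: a1=3.624, a2=0.444, a3=16.040, a4=14.610, a5=0.726, a0=35.444; τ=−ln(0.7541)/35.444=0.008 → t=0.159; u2·a0=0.2147·35.444=7.610; a1+a2=4.068 < 7.610 ≤ a1+…+a3=20.108 → R3 fires; R=3 E=3 G=2 Y=11 Q=3
Draw 4: a1=2.718, a2=0.444, a3=13.233, a4=16.071, a5=0.726, a0=33.192; τ=−ln(0.8376)/33.192=0.005 → t=0.164; u2·a0=0.5380·33.192=17.857; a1+…+a3=16.395 < 17.857 ≤ a1+…+a4=32.466 → R4 fires; R=5 E=2 G=4 Y=10 Q=3
Draw 5: a1=9.060, a2=0.296, a3=20.050, a4=9.740, a5=0.484, a0=39.630; τ=−ln(0.3974)/39.630=0.023 → t=0.188; u2·a0=0.6435·39.630=25.502; a1+a2=9.356 < 25.502 ≤ a1+…+a3=29.406 → R3 fires; R=4 E=2 G=4 Y=11 Q=3
Draw 6: a1=7.248, a2=0.296, a3=17.644, a4=10.714, a5=0.484, a0=36.386; τ=−ln(0.1691)/36.386=0.049 → t=0.236; u2·a0=0.1648·36.386=5.996 ≤ a1=7.248 → R1 fires; R=5 E=2 G=3 Y=11 Q=4
Draw 7: a1=6.795, a2=0.296, a3=22.055, a4=10.714, a5=0.484, a0=40.344; τ=−ln(0.6387)/40.344=0.011 → t=0.248; u2·a0=0.5089·40.344=20.531; a1+a2=7.091 < 20.531 ≤ a1+…+a3=29.146 → R3 fires; R=4 E=2 G=3 Y=12 Q=4
Draw 8: a1=5.436, a2=0.296, a3=19.248, a4=11.688, a5=0.484, a0=37.152; τ=−ln(0.5417)/37.152=0.017 → t=0.264; u2·a0=0.2120·37.152=7.876; a1+a2=5.732 < 7.876 ≤ a1+…+a3=24.980 → R3 fires; R=3 E=2 G=3 Y=13 Q=4
Draw 9: a1=4.077, a2=0.296, a3=15.639, a4=12.662, a5=0.484, a0=33.158; τ=−ln(0.5746)/33.158=0.017 → t=0.281; u2·a0=0.6066·33.158=20.114; a1+…+a3=20.012 < 20.114 ≤ a1+…+a4=32.674 → R4 fires; R=5 E=1 G=5 Y=12 Q=4
Draw 10: a1=11.325, a2=0.148, a3=24.060, a4=5.844, a5=0.242, a0=41.619; τ=−ln(0.4343)/41.619=0.020 → t=0.301; u2·a0=0.0481·41.619=2.002 ≤ a1=11.325 → R1 fires; R=6 E=1 G=4 Y=12 Q=5
Draw 11: a1=10.872, a2=0.148, a3=28.872, a4=5.844, a5=0.242, a0=45.978; τ=−ln(0.2031)/45.978=0.035 → t=0.336; u2·a0=0.1952·45.978=8.975 ≤ a1=10.872 → R1 fires; R=7 E=1 G=3 Y=12 Q=6
Draw 12: a1=9.513, a2=0.148, a3=33.684, a4=5.844, a5=0.242, a0=49.431; τ=−ln(0.4680)/49.431=0.015 → t=0.351; u2·a0=0.2219·49.431=10.969; a1+a2=9.661 < 10.969 ≤ a1+…+a3=43.345 → R3 fires; R=6 E=1 G=3 Y=13 Q=6
Draw 13: a1=8.154, a2=0.148, a3=31.278, a4=6.331, a5=0.242, a0=46.153; τ=−ln(0.0664)/46.153=0.059 → t=0.410; u2·a0=0.2701·46.153=12.466; a1+a2=8.302 < 12.466 ≤ a1+…+a3=39.580 → R3 fires; R=5 E=1 G=3 Y=14 Q=6
Draw 14: a1=6.795, a2=0.148, a3=28.070, a4=6.818, a5=0.242, a0=42.073; τ=−ln(0.8219)/42.073=0.005 → t=0.414; u2·a0=0.2942·42.073=12.378; a1+a2=6.943 < 12.378 ≤ a1+…+a3=35.013 → R3 fires; R=4 E=1 G=3 Y=15 Q=6
Draw 15: a1=5.436, a2=0.148, a3=24.060, a4=7.305, a5=0.242, a0=37.191; τ=−ln(0.2177)/37.191=0.041 → t=0.455 > T=0.43: stop.
At T=0.43: R=4 E=1 G=3 Y=15 Q=6; the largest is Y.

Dominant species at T: Y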